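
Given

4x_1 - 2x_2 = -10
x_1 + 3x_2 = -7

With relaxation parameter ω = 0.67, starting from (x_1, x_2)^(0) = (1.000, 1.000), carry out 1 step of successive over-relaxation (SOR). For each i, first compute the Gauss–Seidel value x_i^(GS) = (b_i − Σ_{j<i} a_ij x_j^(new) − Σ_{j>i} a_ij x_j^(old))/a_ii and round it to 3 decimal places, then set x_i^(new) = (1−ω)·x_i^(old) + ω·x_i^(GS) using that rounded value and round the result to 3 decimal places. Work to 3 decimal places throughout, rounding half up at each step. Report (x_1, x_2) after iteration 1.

(-1.010, -1.008)

Iteration 1:
  x_1: GS value = (-10 - (-2)·1.000) / (4) = -2.000;  x_1 ← (1−ω)·1.000 + ω·-2.000 = -1.010
  x_2: GS value = (-7 - (1)·-1.010) / (3) = -1.997;  x_2 ← (1−ω)·1.000 + ω·-1.997 = -1.008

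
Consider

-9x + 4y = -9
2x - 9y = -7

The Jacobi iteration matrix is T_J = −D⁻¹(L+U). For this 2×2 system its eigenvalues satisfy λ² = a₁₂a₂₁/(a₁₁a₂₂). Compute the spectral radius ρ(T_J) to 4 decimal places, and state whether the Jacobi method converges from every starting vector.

a₁₂a₂₁/(a₁₁a₂₂) = (4)·(2) / ((-9)·(-9)) = 0.098765
ρ = √|0.098765| = √0.098765 = 0.3143
ρ < 1, so Jacobi converges

0.3143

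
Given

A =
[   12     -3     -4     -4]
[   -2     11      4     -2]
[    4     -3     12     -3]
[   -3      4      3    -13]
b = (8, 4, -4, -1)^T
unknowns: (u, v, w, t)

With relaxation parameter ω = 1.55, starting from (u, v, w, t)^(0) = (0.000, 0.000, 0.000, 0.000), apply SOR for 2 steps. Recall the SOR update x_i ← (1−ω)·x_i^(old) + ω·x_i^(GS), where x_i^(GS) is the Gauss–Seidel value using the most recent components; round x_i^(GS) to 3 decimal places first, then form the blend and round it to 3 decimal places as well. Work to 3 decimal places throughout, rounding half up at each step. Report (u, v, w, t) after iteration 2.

(0.374, 0.575, -0.130, 0.268)

Iteration 1:
  u: GS value = (8 - (-3)·0.000 - (-4)·0.000 - (-4)·0.000) / (12) = 0.667;  u ← (1−ω)·0.000 + ω·0.667 = 1.034
  v: GS value = (4 - (-2)·1.034 - (4)·0.000 - (-2)·0.000) / (11) = 0.552;  v ← (1−ω)·0.000 + ω·0.552 = 0.856
  w: GS value = (-4 - (4)·1.034 - (-3)·0.856 - (-3)·0.000) / (12) = -0.464;  w ← (1−ω)·0.000 + ω·-0.464 = -0.719
  t: GS value = (-1 - (-3)·1.034 - (4)·0.856 - (3)·-0.719) / (-13) = -0.064;  t ← (1−ω)·0.000 + ω·-0.064 = -0.099
Iteration 2:
  u: GS value = (8 - (-3)·0.856 - (-4)·-0.719 - (-4)·-0.099) / (12) = 0.608;  u ← (1−ω)·1.034 + ω·0.608 = 0.374
  v: GS value = (4 - (-2)·0.374 - (4)·-0.719 - (-2)·-0.099) / (11) = 0.675;  v ← (1−ω)·0.856 + ω·0.675 = 0.575
  w: GS value = (-4 - (4)·0.374 - (-3)·0.575 - (-3)·-0.099) / (12) = -0.339;  w ← (1−ω)·-0.719 + ω·-0.339 = -0.130
  t: GS value = (-1 - (-3)·0.374 - (4)·0.575 - (3)·-0.130) / (-13) = 0.138;  t ← (1−ω)·-0.099 + ω·0.138 = 0.268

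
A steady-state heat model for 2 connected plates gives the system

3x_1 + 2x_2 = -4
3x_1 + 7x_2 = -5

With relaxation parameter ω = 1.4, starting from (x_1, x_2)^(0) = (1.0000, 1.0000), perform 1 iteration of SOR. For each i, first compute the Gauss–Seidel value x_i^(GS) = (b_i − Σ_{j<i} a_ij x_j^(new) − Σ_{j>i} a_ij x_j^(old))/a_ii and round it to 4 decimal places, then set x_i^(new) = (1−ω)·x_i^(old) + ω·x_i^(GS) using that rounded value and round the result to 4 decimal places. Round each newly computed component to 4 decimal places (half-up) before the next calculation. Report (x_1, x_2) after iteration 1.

(-3.2000, 0.5199)

Iteration 1:
  x_1: GS value = (-4 - (2)·1.0000) / (3) = -2.0000;  x_1 ← (1−ω)·1.0000 + ω·-2.0000 = -3.2000
  x_2: GS value = (-5 - (3)·-3.2000) / (7) = 0.6571;  x_2 ← (1−ω)·1.0000 + ω·0.6571 = 0.5199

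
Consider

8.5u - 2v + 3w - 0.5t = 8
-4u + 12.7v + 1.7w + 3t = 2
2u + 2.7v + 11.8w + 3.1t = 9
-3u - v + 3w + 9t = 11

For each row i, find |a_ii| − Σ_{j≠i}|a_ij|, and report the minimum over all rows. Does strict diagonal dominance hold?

2

row 1: |8.5| − (2+3+0.5) = 3
row 2: |12.7| − (4+1.7+3) = 4
row 3: |11.8| − (2+2.7+3.1) = 4
row 4: |9| − (3+1+3) = 2
minimum over rows = 2 → strictly diagonally dominant (convergence guaranteed)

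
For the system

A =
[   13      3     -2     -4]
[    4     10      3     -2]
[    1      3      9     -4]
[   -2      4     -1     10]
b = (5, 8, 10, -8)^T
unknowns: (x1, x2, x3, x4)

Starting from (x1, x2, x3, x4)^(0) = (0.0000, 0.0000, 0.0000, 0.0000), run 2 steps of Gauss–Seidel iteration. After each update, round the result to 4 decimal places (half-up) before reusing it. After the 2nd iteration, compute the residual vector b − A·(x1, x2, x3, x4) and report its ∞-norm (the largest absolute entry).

0.8640

Iteration 1:
  x1 = (5 - (3)·0.0000 - (-2)·0.0000 - (-4)·0.0000) / (13) = 0.3846
  x2 = (8 - (4)·0.3846 - (3)·0.0000 - (-2)·0.0000) / (10) = 0.6462
  x3 = (10 - (1)·0.3846 - (3)·0.6462 - (-4)·0.0000) / (9) = 0.8530
  x4 = (-8 - (-2)·0.3846 - (4)·0.6462 - (-1)·0.8530) / (10) = -0.8963
Iteration 2:
  x1 = (5 - (3)·0.6462 - (-2)·0.8530 - (-4)·-0.8963) / (13) = 0.0909
  x2 = (8 - (4)·0.0909 - (3)·0.8530 - (-2)·-0.8963) / (10) = 0.3285
  x3 = (10 - (1)·0.0909 - (3)·0.3285 - (-4)·-0.8963) / (9) = 0.5932
  x4 = (-8 - (-2)·0.0909 - (4)·0.3285 - (-1)·0.5932) / (10) = -0.8539
Residual b − A·x = (0.6036, 0.8640, 0.1692, 0.0000); ∞-norm = 0.8640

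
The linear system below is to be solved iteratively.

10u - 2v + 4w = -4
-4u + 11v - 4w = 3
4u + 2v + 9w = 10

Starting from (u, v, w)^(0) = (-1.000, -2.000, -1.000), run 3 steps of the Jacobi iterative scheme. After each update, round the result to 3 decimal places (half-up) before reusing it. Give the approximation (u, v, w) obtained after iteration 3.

(-0.785, 0.309, 1.495)

Iteration 1:
  u = (-4 - (-2)·-2.000 - (4)·-1.000) / (10) = -0.400
  v = (3 - (-4)·-1.000 - (-4)·-1.000) / (11) = -0.455
  w = (10 - (4)·-1.000 - (2)·-2.000) / (9) = 2.000
Iteration 2:
  u = (-4 - (-2)·-0.455 - (4)·2.000) / (10) = -1.291
  v = (3 - (-4)·-0.400 - (-4)·2.000) / (11) = 0.855
  w = (10 - (4)·-0.400 - (2)·-0.455) / (9) = 1.390
Iteration 3:
  u = (-4 - (-2)·0.855 - (4)·1.390) / (10) = -0.785
  v = (3 - (-4)·-1.291 - (-4)·1.390) / (11) = 0.309
  w = (10 - (4)·-1.291 - (2)·0.855) / (9) = 1.495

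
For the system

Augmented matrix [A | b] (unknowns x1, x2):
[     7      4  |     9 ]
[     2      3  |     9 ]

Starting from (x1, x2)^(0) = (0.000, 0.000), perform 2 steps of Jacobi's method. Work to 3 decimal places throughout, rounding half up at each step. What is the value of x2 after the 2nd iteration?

2.143

Iteration 1:
  x1 = (9 - (4)·0.000) / (7) = 1.286
  x2 = (9 - (2)·0.000) / (3) = 3.000
Iteration 2:
  x1 = (9 - (4)·3.000) / (7) = -0.429
  x2 = (9 - (2)·1.286) / (3) = 2.143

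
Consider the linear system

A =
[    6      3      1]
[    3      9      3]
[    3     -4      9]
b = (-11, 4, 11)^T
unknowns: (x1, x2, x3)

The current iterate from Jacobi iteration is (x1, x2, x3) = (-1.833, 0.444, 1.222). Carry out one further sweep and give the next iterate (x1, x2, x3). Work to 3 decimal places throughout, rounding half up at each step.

One sweep:
  x1 = (-11 - (3)·0.444 - (1)·1.222) / (6) = -2.259
  x2 = (4 - (3)·-1.833 - (3)·1.222) / (9) = 0.648
  x3 = (11 - (3)·-1.833 - (-4)·0.444) / (9) = 2.031

(-2.259, 0.648, 2.031)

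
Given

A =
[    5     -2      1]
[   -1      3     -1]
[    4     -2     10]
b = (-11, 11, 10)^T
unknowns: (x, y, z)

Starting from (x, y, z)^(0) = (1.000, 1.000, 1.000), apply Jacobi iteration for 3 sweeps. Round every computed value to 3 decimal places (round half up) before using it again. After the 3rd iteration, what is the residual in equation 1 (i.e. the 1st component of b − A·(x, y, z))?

Iteration 1:
  x = (-11 - (-2)·1.000 - (1)·1.000) / (5) = -2.000
  y = (11 - (-1)·1.000 - (-1)·1.000) / (3) = 4.333
  z = (10 - (4)·1.000 - (-2)·1.000) / (10) = 0.800
Iteration 2:
  x = (-11 - (-2)·4.333 - (1)·0.800) / (5) = -0.627
  y = (11 - (-1)·-2.000 - (-1)·0.800) / (3) = 3.267
  z = (10 - (4)·-2.000 - (-2)·4.333) / (10) = 2.667
Iteration 3:
  x = (-11 - (-2)·3.267 - (1)·2.667) / (5) = -1.427
  y = (11 - (-1)·-0.627 - (-1)·2.667) / (3) = 4.347
  z = (10 - (4)·-0.627 - (-2)·3.267) / (10) = 1.904
Residual b − A·x = (2.925, -1.564, 5.362)

2.925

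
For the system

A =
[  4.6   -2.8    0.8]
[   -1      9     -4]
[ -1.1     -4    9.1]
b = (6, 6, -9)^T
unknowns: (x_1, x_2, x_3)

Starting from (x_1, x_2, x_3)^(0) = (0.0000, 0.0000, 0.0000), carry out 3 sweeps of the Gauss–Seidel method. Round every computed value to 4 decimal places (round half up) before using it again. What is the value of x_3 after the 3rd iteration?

Iteration 1:
  x_1 = (6 - (-2.8)·0.0000 - (0.8)·0.0000) / (4.6) = 1.3043
  x_2 = (6 - (-1)·1.3043 - (-4)·0.0000) / (9) = 0.8116
  x_3 = (-9 - (-1.1)·1.3043 - (-4)·0.8116) / (9.1) = -0.4746
Iteration 2:
  x_1 = (6 - (-2.8)·0.8116 - (0.8)·-0.4746) / (4.6) = 1.8809
  x_2 = (6 - (-1)·1.8809 - (-4)·-0.4746) / (9) = 0.6647
  x_3 = (-9 - (-1.1)·1.8809 - (-4)·0.6647) / (9.1) = -0.4695
Iteration 3:
  x_1 = (6 - (-2.8)·0.6647 - (0.8)·-0.4695) / (4.6) = 1.7906
  x_2 = (6 - (-1)·1.7906 - (-4)·-0.4695) / (9) = 0.6570
  x_3 = (-9 - (-1.1)·1.7906 - (-4)·0.6570) / (9.1) = -0.4838

-0.4838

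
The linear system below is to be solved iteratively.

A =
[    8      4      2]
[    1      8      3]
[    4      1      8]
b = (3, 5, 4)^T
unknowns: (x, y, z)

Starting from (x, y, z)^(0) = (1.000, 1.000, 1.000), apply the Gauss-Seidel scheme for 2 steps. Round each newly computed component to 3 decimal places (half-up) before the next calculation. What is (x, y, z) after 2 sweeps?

(0.064, 0.373, 0.421)

Iteration 1:
  x = (3 - (4)·1.000 - (2)·1.000) / (8) = -0.375
  y = (5 - (1)·-0.375 - (3)·1.000) / (8) = 0.297
  z = (4 - (4)·-0.375 - (1)·0.297) / (8) = 0.650
Iteration 2:
  x = (3 - (4)·0.297 - (2)·0.650) / (8) = 0.064
  y = (5 - (1)·0.064 - (3)·0.650) / (8) = 0.373
  z = (4 - (4)·0.064 - (1)·0.373) / (8) = 0.421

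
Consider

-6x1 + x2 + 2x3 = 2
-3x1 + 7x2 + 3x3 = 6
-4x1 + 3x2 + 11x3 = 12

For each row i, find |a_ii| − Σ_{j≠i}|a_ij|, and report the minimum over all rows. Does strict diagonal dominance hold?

row 1: |-6| − (1+2) = 3
row 2: |7| − (3+3) = 1
row 3: |11| − (4+3) = 4
minimum over rows = 1 → strictly diagonally dominant (convergence guaranteed)

1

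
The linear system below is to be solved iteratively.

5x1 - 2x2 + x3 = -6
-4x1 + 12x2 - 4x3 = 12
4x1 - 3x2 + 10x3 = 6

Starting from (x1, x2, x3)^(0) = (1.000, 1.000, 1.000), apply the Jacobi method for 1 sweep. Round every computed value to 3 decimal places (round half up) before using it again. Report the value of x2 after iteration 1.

1.667

Iteration 1:
  x1 = (-6 - (-2)·1.000 - (1)·1.000) / (5) = -1.000
  x2 = (12 - (-4)·1.000 - (-4)·1.000) / (12) = 1.667
  x3 = (6 - (4)·1.000 - (-3)·1.000) / (10) = 0.500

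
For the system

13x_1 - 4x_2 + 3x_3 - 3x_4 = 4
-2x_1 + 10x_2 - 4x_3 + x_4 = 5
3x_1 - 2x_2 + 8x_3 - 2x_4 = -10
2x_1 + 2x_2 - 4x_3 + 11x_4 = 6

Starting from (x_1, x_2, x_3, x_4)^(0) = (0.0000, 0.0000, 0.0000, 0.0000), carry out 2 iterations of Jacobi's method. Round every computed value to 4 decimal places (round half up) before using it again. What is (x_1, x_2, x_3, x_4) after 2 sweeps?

(0.8759, 0.0070, -1.1040, -0.0559)

Iteration 1:
  x_1 = (4 - (-4)·0.0000 - (3)·0.0000 - (-3)·0.0000) / (13) = 0.3077
  x_2 = (5 - (-2)·0.0000 - (-4)·0.0000 - (1)·0.0000) / (10) = 0.5000
  x_3 = (-10 - (3)·0.0000 - (-2)·0.0000 - (-2)·0.0000) / (8) = -1.2500
  x_4 = (6 - (2)·0.0000 - (2)·0.0000 - (-4)·0.0000) / (11) = 0.5455
Iteration 2:
  x_1 = (4 - (-4)·0.5000 - (3)·-1.2500 - (-3)·0.5455) / (13) = 0.8759
  x_2 = (5 - (-2)·0.3077 - (-4)·-1.2500 - (1)·0.5455) / (10) = 0.0070
  x_3 = (-10 - (3)·0.3077 - (-2)·0.5000 - (-2)·0.5455) / (8) = -1.1040
  x_4 = (6 - (2)·0.3077 - (2)·0.5000 - (-4)·-1.2500) / (11) = -0.0559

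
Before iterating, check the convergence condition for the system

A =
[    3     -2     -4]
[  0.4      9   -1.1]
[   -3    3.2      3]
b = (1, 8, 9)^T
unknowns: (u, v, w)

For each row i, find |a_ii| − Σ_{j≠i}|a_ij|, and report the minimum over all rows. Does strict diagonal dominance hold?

row 1: |3| − (2+4) = -3
row 2: |9| − (0.4+1.1) = 7.5
row 3: |3| − (3+3.2) = -3.2
minimum over rows = -3.2 → not strictly diagonally dominant

-3.2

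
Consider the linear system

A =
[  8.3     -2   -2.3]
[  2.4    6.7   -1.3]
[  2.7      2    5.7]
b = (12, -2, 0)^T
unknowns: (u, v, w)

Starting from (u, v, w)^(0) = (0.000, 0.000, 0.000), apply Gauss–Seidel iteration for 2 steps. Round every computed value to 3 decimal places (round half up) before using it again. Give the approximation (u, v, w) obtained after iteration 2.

(1.139, -0.784, -0.264)

Iteration 1:
  u = (12 - (-2)·0.000 - (-2.3)·0.000) / (8.3) = 1.446
  v = (-2 - (2.4)·1.446 - (-1.3)·0.000) / (6.7) = -0.816
  w = (0 - (2.7)·1.446 - (2)·-0.816) / (5.7) = -0.399
Iteration 2:
  u = (12 - (-2)·-0.816 - (-2.3)·-0.399) / (8.3) = 1.139
  v = (-2 - (2.4)·1.139 - (-1.3)·-0.399) / (6.7) = -0.784
  w = (0 - (2.7)·1.139 - (2)·-0.784) / (5.7) = -0.264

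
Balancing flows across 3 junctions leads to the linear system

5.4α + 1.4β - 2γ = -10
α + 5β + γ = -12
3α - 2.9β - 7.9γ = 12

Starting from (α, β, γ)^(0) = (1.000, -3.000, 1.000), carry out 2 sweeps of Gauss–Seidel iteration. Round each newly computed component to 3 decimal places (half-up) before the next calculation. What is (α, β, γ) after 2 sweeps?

(-1.542, -1.915, -1.402)

Iteration 1:
  α = (-10 - (1.4)·-3.000 - (-2)·1.000) / (5.4) = -0.704
  β = (-12 - (1)·-0.704 - (1)·1.000) / (5) = -2.459
  γ = (12 - (3)·-0.704 - (-2.9)·-2.459) / (-7.9) = -0.884
Iteration 2:
  α = (-10 - (1.4)·-2.459 - (-2)·-0.884) / (5.4) = -1.542
  β = (-12 - (1)·-1.542 - (1)·-0.884) / (5) = -1.915
  γ = (12 - (3)·-1.542 - (-2.9)·-1.915) / (-7.9) = -1.402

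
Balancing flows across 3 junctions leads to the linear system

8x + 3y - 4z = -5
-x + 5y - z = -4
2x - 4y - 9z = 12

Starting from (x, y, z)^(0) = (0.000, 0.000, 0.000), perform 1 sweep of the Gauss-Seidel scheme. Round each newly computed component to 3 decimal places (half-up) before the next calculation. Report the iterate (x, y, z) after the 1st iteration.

(-0.625, -0.925, -1.061)

Iteration 1:
  x = (-5 - (3)·0.000 - (-4)·0.000) / (8) = -0.625
  y = (-4 - (-1)·-0.625 - (-1)·0.000) / (5) = -0.925
  z = (12 - (2)·-0.625 - (-4)·-0.925) / (-9) = -1.061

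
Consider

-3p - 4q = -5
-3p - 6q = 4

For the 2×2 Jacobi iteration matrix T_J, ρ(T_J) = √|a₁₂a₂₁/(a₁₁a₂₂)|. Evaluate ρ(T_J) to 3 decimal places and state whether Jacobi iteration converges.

0.816

a₁₂a₂₁/(a₁₁a₂₂) = (-4)·(-3) / ((-3)·(-6)) = 0.666667
ρ = √|0.666667| = √0.666667 = 0.816
ρ < 1, so Jacobi converges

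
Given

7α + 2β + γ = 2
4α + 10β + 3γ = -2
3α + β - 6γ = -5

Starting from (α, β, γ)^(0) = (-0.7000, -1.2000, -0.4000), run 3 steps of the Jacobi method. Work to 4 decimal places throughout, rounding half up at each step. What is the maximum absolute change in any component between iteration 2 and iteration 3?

Iteration 1:
  α = (2 - (2)·-1.2000 - (1)·-0.4000) / (7) = 0.6857
  β = (-2 - (4)·-0.7000 - (3)·-0.4000) / (10) = 0.2000
  γ = (-5 - (3)·-0.7000 - (1)·-1.2000) / (-6) = 0.2833
Iteration 2:
  α = (2 - (2)·0.2000 - (1)·0.2833) / (7) = 0.1881
  β = (-2 - (4)·0.6857 - (3)·0.2833) / (10) = -0.5593
  γ = (-5 - (3)·0.6857 - (1)·0.2000) / (-6) = 1.2095
Iteration 3:
  α = (2 - (2)·-0.5593 - (1)·1.2095) / (7) = 0.2727
  β = (-2 - (4)·0.1881 - (3)·1.2095) / (10) = -0.6381
  γ = (-5 - (3)·0.1881 - (1)·-0.5593) / (-6) = 0.8342
Change: (0.0846, -0.0788, -0.3753) → max |·| = 0.3753

0.3753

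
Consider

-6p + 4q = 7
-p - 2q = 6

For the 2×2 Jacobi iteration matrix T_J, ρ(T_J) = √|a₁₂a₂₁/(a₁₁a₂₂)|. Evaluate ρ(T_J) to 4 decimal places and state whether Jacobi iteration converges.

0.5774

a₁₂a₂₁/(a₁₁a₂₂) = (4)·(-1) / ((-6)·(-2)) = -0.333333
ρ = √|-0.333333| = √0.333333 = 0.5774
ρ < 1, so Jacobi converges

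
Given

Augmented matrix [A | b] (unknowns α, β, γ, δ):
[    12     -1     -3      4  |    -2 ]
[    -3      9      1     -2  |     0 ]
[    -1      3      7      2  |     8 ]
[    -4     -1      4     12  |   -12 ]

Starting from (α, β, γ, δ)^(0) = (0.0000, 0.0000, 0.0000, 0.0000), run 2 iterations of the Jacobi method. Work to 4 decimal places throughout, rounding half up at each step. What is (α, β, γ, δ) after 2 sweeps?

(0.4524, -0.4048, 1.4048, -1.4365)

Iteration 1:
  α = (-2 - (-1)·0.0000 - (-3)·0.0000 - (4)·0.0000) / (12) = -0.1667
  β = (0 - (-3)·0.0000 - (1)·0.0000 - (-2)·0.0000) / (9) = 0.0000
  γ = (8 - (-1)·0.0000 - (3)·0.0000 - (2)·0.0000) / (7) = 1.1429
  δ = (-12 - (-4)·0.0000 - (-1)·0.0000 - (4)·0.0000) / (12) = -1.0000
Iteration 2:
  α = (-2 - (-1)·0.0000 - (-3)·1.1429 - (4)·-1.0000) / (12) = 0.4524
  β = (0 - (-3)·-0.1667 - (1)·1.1429 - (-2)·-1.0000) / (9) = -0.4048
  γ = (8 - (-1)·-0.1667 - (3)·0.0000 - (2)·-1.0000) / (7) = 1.4048
  δ = (-12 - (-4)·-0.1667 - (-1)·0.0000 - (4)·1.1429) / (12) = -1.4365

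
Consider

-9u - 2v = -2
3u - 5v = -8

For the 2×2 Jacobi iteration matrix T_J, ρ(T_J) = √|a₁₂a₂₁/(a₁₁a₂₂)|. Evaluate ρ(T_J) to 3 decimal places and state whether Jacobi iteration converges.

0.365

a₁₂a₂₁/(a₁₁a₂₂) = (-2)·(3) / ((-9)·(-5)) = -0.133333
ρ = √|-0.133333| = √0.133333 = 0.365
ρ < 1, so Jacobi converges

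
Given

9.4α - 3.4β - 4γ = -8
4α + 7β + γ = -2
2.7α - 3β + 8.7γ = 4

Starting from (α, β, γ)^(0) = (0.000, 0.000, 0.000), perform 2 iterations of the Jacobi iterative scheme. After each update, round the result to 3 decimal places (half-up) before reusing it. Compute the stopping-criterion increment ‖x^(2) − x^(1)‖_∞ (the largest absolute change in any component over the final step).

Iteration 1:
  α = (-8 - (-3.4)·0.000 - (-4)·0.000) / (9.4) = -0.851
  β = (-2 - (4)·0.000 - (1)·0.000) / (7) = -0.286
  γ = (4 - (2.7)·0.000 - (-3)·0.000) / (8.7) = 0.460
Iteration 2:
  α = (-8 - (-3.4)·-0.286 - (-4)·0.460) / (9.4) = -0.759
  β = (-2 - (4)·-0.851 - (1)·0.460) / (7) = 0.135
  γ = (4 - (2.7)·-0.851 - (-3)·-0.286) / (8.7) = 0.625
Change: (0.092, 0.421, 0.165) → max |·| = 0.421

0.421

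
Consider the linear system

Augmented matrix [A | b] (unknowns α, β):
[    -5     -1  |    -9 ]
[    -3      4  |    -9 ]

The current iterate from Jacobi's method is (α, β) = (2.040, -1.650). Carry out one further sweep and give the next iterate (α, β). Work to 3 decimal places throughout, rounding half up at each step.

(2.130, -0.720)

One sweep:
  α = (-9 - (-1)·-1.650) / (-5) = 2.130
  β = (-9 - (-3)·2.040) / (4) = -0.720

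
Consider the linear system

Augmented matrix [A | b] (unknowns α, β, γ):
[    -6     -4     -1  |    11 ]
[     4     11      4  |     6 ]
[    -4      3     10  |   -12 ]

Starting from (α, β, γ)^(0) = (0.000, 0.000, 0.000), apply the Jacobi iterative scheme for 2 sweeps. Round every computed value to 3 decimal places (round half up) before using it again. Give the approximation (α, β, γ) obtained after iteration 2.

Iteration 1:
  α = (11 - (-4)·0.000 - (-1)·0.000) / (-6) = -1.833
  β = (6 - (4)·0.000 - (4)·0.000) / (11) = 0.545
  γ = (-12 - (-4)·0.000 - (3)·0.000) / (10) = -1.200
Iteration 2:
  α = (11 - (-4)·0.545 - (-1)·-1.200) / (-6) = -1.997
  β = (6 - (4)·-1.833 - (4)·-1.200) / (11) = 1.648
  γ = (-12 - (-4)·-1.833 - (3)·0.545) / (10) = -2.097

(-1.997, 1.648, -2.097)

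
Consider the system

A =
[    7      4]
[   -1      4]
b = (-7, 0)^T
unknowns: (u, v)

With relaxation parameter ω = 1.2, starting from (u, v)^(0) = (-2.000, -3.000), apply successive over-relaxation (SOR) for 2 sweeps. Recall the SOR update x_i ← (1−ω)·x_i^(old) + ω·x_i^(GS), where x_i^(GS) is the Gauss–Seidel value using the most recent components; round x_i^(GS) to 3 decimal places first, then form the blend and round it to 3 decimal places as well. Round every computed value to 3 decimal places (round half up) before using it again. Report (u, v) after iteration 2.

(-2.121, -0.831)

Iteration 1:
  u: GS value = (-7 - (4)·-3.000) / (7) = 0.714;  u ← (1−ω)·-2.000 + ω·0.714 = 1.257
  v: GS value = (0 - (-1)·1.257) / (4) = 0.314;  v ← (1−ω)·-3.000 + ω·0.314 = 0.977
Iteration 2:
  u: GS value = (-7 - (4)·0.977) / (7) = -1.558;  u ← (1−ω)·1.257 + ω·-1.558 = -2.121
  v: GS value = (0 - (-1)·-2.121) / (4) = -0.530;  v ← (1−ω)·0.977 + ω·-0.530 = -0.831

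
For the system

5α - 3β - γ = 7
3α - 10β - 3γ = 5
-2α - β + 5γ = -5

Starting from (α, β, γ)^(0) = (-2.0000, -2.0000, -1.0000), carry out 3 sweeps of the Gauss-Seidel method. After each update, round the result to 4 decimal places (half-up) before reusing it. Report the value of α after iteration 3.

1.3713

Iteration 1:
  α = (7 - (-3)·-2.0000 - (-1)·-1.0000) / (5) = 0.0000
  β = (5 - (3)·0.0000 - (-3)·-1.0000) / (-10) = -0.2000
  γ = (-5 - (-2)·0.0000 - (-1)·-0.2000) / (5) = -1.0400
Iteration 2:
  α = (7 - (-3)·-0.2000 - (-1)·-1.0400) / (5) = 1.0720
  β = (5 - (3)·1.0720 - (-3)·-1.0400) / (-10) = 0.1336
  γ = (-5 - (-2)·1.0720 - (-1)·0.1336) / (5) = -0.5445
Iteration 3:
  α = (7 - (-3)·0.1336 - (-1)·-0.5445) / (5) = 1.3713
  β = (5 - (3)·1.3713 - (-3)·-0.5445) / (-10) = 0.0747
  γ = (-5 - (-2)·1.3713 - (-1)·0.0747) / (5) = -0.4365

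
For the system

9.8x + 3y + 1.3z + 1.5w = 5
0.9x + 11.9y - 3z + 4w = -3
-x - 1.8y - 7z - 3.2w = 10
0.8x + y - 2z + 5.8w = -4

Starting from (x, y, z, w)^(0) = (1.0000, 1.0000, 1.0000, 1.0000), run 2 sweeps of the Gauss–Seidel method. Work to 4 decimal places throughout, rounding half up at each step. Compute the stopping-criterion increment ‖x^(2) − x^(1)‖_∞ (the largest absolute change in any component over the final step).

Iteration 1:
  x = (5 - (3)·1.0000 - (1.3)·1.0000 - (1.5)·1.0000) / (9.8) = -0.0816
  y = (-3 - (0.9)·-0.0816 - (-3)·1.0000 - (4)·1.0000) / (11.9) = -0.3300
  z = (10 - (-1)·-0.0816 - (-1.8)·-0.3300 - (-3.2)·1.0000) / (-7) = -1.7892
  w = (-4 - (0.8)·-0.0816 - (1)·-0.3300 - (-2)·-1.7892) / (5.8) = -1.2385
Iteration 2:
  x = (5 - (3)·-0.3300 - (1.3)·-1.7892 - (1.5)·-1.2385) / (9.8) = 1.0381
  y = (-3 - (0.9)·1.0381 - (-3)·-1.7892 - (4)·-1.2385) / (11.9) = -0.3654
  z = (10 - (-1)·1.0381 - (-1.8)·-0.3654 - (-3.2)·-1.2385) / (-7) = -0.9167
  w = (-4 - (0.8)·1.0381 - (1)·-0.3654 - (-2)·-0.9167) / (5.8) = -1.0859
Change: (1.1197, -0.0354, 0.8725, 0.1526) → max |·| = 1.1197

1.1197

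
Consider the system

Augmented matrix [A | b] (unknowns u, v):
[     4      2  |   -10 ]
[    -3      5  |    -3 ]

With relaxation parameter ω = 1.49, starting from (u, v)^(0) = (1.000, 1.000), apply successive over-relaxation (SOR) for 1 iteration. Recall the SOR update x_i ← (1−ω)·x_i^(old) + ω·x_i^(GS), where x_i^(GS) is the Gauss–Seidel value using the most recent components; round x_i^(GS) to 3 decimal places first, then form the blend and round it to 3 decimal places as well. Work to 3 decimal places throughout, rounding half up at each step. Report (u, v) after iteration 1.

Iteration 1:
  u: GS value = (-10 - (2)·1.000) / (4) = -3.000;  u ← (1−ω)·1.000 + ω·-3.000 = -4.960
  v: GS value = (-3 - (-3)·-4.960) / (5) = -3.576;  v ← (1−ω)·1.000 + ω·-3.576 = -5.818

(-4.960, -5.818)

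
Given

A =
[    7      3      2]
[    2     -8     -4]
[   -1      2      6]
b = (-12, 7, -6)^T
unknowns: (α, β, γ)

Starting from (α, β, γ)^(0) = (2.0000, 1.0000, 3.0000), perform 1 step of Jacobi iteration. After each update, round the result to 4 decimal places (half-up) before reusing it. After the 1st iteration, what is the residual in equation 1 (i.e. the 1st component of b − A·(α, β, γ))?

16.6250

Iteration 1:
  α = (-12 - (3)·1.0000 - (2)·3.0000) / (7) = -3.0000
  β = (7 - (2)·2.0000 - (-4)·3.0000) / (-8) = -1.8750
  γ = (-6 - (-1)·2.0000 - (2)·1.0000) / (6) = -1.0000
Residual b − A·x = (16.6250, -6.0000, 0.7500)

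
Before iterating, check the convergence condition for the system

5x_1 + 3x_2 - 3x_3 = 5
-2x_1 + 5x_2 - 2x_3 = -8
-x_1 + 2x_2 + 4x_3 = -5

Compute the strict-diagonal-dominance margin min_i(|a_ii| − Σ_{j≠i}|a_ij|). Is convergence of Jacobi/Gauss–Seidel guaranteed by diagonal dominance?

-1

row 1: |5| − (3+3) = -1
row 2: |5| − (2+2) = 1
row 3: |4| − (1+2) = 1
minimum over rows = -1 → not strictly diagonally dominant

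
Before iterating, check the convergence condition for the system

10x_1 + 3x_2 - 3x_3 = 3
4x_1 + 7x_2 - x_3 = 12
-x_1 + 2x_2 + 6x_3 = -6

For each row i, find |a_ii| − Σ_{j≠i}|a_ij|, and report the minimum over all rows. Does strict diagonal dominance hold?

2

row 1: |10| − (3+3) = 4
row 2: |7| − (4+1) = 2
row 3: |6| − (1+2) = 3
minimum over rows = 2 → strictly diagonally dominant (convergence guaranteed)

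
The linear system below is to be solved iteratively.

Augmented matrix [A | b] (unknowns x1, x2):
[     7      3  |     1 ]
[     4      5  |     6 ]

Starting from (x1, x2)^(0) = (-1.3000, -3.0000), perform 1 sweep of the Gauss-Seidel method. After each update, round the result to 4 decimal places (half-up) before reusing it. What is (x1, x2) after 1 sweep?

Iteration 1:
  x1 = (1 - (3)·-3.0000) / (7) = 1.4286
  x2 = (6 - (4)·1.4286) / (5) = 0.0571

(1.4286, 0.0571)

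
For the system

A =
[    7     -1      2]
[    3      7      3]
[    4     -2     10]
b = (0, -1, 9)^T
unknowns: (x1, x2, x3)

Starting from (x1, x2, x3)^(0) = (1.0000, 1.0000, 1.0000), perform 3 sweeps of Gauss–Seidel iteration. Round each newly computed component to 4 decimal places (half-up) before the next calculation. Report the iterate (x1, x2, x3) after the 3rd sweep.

Iteration 1:
  x1 = (0 - (-1)·1.0000 - (2)·1.0000) / (7) = -0.1429
  x2 = (-1 - (3)·-0.1429 - (3)·1.0000) / (7) = -0.5102
  x3 = (9 - (4)·-0.1429 - (-2)·-0.5102) / (10) = 0.8551
Iteration 2:
  x1 = (0 - (-1)·-0.5102 - (2)·0.8551) / (7) = -0.3172
  x2 = (-1 - (3)·-0.3172 - (3)·0.8551) / (7) = -0.3734
  x3 = (9 - (4)·-0.3172 - (-2)·-0.3734) / (10) = 0.9522
Iteration 3:
  x1 = (0 - (-1)·-0.3734 - (2)·0.9522) / (7) = -0.3254
  x2 = (-1 - (3)·-0.3254 - (3)·0.9522) / (7) = -0.4115
  x3 = (9 - (4)·-0.3254 - (-2)·-0.4115) / (10) = 0.9479

(-0.3254, -0.4115, 0.9479)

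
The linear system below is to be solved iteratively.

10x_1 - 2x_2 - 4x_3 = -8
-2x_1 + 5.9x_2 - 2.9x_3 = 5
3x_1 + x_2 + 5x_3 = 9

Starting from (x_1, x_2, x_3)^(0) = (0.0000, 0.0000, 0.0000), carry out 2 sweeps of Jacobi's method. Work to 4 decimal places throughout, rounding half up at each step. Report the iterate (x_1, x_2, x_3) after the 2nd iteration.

Iteration 1:
  x_1 = (-8 - (-2)·0.0000 - (-4)·0.0000) / (10) = -0.8000
  x_2 = (5 - (-2)·0.0000 - (-2.9)·0.0000) / (5.9) = 0.8475
  x_3 = (9 - (3)·0.0000 - (1)·0.0000) / (5) = 1.8000
Iteration 2:
  x_1 = (-8 - (-2)·0.8475 - (-4)·1.8000) / (10) = 0.0895
  x_2 = (5 - (-2)·-0.8000 - (-2.9)·1.8000) / (5.9) = 1.4610
  x_3 = (9 - (3)·-0.8000 - (1)·0.8475) / (5) = 2.1105

(0.0895, 1.4610, 2.1105)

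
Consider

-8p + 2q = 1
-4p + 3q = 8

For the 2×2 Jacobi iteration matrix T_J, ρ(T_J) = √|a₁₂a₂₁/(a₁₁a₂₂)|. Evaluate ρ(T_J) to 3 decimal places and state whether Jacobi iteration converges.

a₁₂a₂₁/(a₁₁a₂₂) = (2)·(-4) / ((-8)·(3)) = 0.333333
ρ = √|0.333333| = √0.333333 = 0.577
ρ < 1, so Jacobi converges

0.577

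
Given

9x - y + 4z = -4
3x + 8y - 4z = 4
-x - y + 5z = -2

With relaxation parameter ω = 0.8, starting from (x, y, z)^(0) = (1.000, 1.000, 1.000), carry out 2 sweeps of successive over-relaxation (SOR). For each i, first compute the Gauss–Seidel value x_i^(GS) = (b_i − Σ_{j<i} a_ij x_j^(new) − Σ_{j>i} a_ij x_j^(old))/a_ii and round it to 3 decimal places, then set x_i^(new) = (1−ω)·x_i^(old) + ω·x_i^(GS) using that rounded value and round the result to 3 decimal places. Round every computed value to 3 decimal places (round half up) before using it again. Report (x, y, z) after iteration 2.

(-0.337, 0.724, -0.260)

Iteration 1:
  x: GS value = (-4 - (-1)·1.000 - (4)·1.000) / (9) = -0.778;  x ← (1−ω)·1.000 + ω·-0.778 = -0.422
  y: GS value = (4 - (3)·-0.422 - (-4)·1.000) / (8) = 1.158;  y ← (1−ω)·1.000 + ω·1.158 = 1.126
  z: GS value = (-2 - (-1)·-0.422 - (-1)·1.126) / (5) = -0.259;  z ← (1−ω)·1.000 + ω·-0.259 = -0.007
Iteration 2:
  x: GS value = (-4 - (-1)·1.126 - (4)·-0.007) / (9) = -0.316;  x ← (1−ω)·-0.422 + ω·-0.316 = -0.337
  y: GS value = (4 - (3)·-0.337 - (-4)·-0.007) / (8) = 0.623;  y ← (1−ω)·1.126 + ω·0.623 = 0.724
  z: GS value = (-2 - (-1)·-0.337 - (-1)·0.724) / (5) = -0.323;  z ← (1−ω)·-0.007 + ω·-0.323 = -0.260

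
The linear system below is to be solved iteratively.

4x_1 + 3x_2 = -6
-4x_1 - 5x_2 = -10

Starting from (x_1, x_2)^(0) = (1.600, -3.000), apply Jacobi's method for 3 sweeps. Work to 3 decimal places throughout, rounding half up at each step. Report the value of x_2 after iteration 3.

3.632

Iteration 1:
  x_1 = (-6 - (3)·-3.000) / (4) = 0.750
  x_2 = (-10 - (-4)·1.600) / (-5) = 0.720
Iteration 2:
  x_1 = (-6 - (3)·0.720) / (4) = -2.040
  x_2 = (-10 - (-4)·0.750) / (-5) = 1.400
Iteration 3:
  x_1 = (-6 - (3)·1.400) / (4) = -2.550
  x_2 = (-10 - (-4)·-2.040) / (-5) = 3.632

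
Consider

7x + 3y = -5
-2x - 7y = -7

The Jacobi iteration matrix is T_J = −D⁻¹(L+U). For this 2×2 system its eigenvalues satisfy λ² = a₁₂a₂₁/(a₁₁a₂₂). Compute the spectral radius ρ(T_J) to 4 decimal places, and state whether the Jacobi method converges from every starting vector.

0.3499

a₁₂a₂₁/(a₁₁a₂₂) = (3)·(-2) / ((7)·(-7)) = 0.122449
ρ = √|0.122449| = √0.122449 = 0.3499
ρ < 1, so Jacobi converges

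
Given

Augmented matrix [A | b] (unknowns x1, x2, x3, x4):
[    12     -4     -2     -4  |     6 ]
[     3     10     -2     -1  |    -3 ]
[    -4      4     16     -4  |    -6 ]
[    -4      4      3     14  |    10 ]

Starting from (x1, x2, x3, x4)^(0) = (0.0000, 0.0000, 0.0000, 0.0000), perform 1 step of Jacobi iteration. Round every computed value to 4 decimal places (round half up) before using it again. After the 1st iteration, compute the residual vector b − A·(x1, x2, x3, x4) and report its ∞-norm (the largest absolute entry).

Iteration 1:
  x1 = (6 - (-4)·0.0000 - (-2)·0.0000 - (-4)·0.0000) / (12) = 0.5000
  x2 = (-3 - (3)·0.0000 - (-2)·0.0000 - (-1)·0.0000) / (10) = -0.3000
  x3 = (-6 - (-4)·0.0000 - (4)·0.0000 - (-4)·0.0000) / (16) = -0.3750
  x4 = (10 - (-4)·0.0000 - (4)·0.0000 - (3)·0.0000) / (14) = 0.7143
Residual b − A·x = (0.9072, -1.5357, 6.0572, 4.3248); ∞-norm = 6.0572

6.0572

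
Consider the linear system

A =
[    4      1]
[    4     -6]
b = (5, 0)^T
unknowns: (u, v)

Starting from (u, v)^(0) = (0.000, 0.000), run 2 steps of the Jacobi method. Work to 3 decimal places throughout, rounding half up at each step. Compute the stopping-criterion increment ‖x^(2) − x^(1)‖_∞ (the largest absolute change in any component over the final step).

0.833

Iteration 1:
  u = (5 - (1)·0.000) / (4) = 1.250
  v = (0 - (4)·0.000) / (-6) = 0.000
Iteration 2:
  u = (5 - (1)·0.000) / (4) = 1.250
  v = (0 - (4)·1.250) / (-6) = 0.833
Change: (0.000, 0.833) → max |·| = 0.833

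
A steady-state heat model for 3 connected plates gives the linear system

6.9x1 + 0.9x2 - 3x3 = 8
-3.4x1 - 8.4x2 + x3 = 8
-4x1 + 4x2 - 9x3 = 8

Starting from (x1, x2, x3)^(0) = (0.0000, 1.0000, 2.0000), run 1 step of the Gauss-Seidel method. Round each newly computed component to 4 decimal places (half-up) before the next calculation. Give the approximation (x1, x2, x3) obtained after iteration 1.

(1.8986, -1.4828, -2.3917)

Iteration 1:
  x1 = (8 - (0.9)·1.0000 - (-3)·2.0000) / (6.9) = 1.8986
  x2 = (8 - (-3.4)·1.8986 - (1)·2.0000) / (-8.4) = -1.4828
  x3 = (8 - (-4)·1.8986 - (4)·-1.4828) / (-9) = -2.3917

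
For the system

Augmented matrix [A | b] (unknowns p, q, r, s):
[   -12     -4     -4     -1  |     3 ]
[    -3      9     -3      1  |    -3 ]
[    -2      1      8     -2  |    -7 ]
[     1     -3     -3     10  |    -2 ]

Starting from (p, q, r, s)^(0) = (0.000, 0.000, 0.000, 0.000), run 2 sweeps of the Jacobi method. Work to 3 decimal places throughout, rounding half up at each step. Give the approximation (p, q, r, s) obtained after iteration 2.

Iteration 1:
  p = (3 - (-4)·0.000 - (-4)·0.000 - (-1)·0.000) / (-12) = -0.250
  q = (-3 - (-3)·0.000 - (-3)·0.000 - (1)·0.000) / (9) = -0.333
  r = (-7 - (-2)·0.000 - (1)·0.000 - (-2)·0.000) / (8) = -0.875
  s = (-2 - (1)·0.000 - (-3)·0.000 - (-3)·0.000) / (10) = -0.200
Iteration 2:
  p = (3 - (-4)·-0.333 - (-4)·-0.875 - (-1)·-0.200) / (-12) = 0.169
  q = (-3 - (-3)·-0.250 - (-3)·-0.875 - (1)·-0.200) / (9) = -0.686
  r = (-7 - (-2)·-0.250 - (1)·-0.333 - (-2)·-0.200) / (8) = -0.946
  s = (-2 - (1)·-0.250 - (-3)·-0.333 - (-3)·-0.875) / (10) = -0.537

(0.169, -0.686, -0.946, -0.537)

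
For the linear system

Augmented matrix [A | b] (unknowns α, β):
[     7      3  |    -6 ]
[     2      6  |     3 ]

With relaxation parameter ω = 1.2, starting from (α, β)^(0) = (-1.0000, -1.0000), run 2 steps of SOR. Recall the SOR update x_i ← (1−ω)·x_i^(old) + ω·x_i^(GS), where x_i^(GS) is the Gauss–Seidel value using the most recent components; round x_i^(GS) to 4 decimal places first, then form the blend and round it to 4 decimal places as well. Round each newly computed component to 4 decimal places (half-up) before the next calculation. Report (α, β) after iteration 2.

(-1.4418, 0.9916)

Iteration 1:
  α: GS value = (-6 - (3)·-1.0000) / (7) = -0.4286;  α ← (1−ω)·-1.0000 + ω·-0.4286 = -0.3143
  β: GS value = (3 - (2)·-0.3143) / (6) = 0.6048;  β ← (1−ω)·-1.0000 + ω·0.6048 = 0.9258
Iteration 2:
  α: GS value = (-6 - (3)·0.9258) / (7) = -1.2539;  α ← (1−ω)·-0.3143 + ω·-1.2539 = -1.4418
  β: GS value = (3 - (2)·-1.4418) / (6) = 0.9806;  β ← (1−ω)·0.9258 + ω·0.9806 = 0.9916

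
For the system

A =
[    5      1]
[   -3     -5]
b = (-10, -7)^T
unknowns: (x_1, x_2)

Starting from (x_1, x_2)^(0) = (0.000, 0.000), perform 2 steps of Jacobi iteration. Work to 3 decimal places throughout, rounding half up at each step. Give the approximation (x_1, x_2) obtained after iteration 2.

(-2.280, 2.600)

Iteration 1:
  x_1 = (-10 - (1)·0.000) / (5) = -2.000
  x_2 = (-7 - (-3)·0.000) / (-5) = 1.400
Iteration 2:
  x_1 = (-10 - (1)·1.400) / (5) = -2.280
  x_2 = (-7 - (-3)·-2.000) / (-5) = 2.600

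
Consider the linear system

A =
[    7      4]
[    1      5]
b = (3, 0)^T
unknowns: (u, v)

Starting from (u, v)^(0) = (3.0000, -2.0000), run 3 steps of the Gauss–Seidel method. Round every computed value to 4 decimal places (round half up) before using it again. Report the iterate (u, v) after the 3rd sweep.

Iteration 1:
  u = (3 - (4)·-2.0000) / (7) = 1.5714
  v = (0 - (1)·1.5714) / (5) = -0.3143
Iteration 2:
  u = (3 - (4)·-0.3143) / (7) = 0.6082
  v = (0 - (1)·0.6082) / (5) = -0.1216
Iteration 3:
  u = (3 - (4)·-0.1216) / (7) = 0.4981
  v = (0 - (1)·0.4981) / (5) = -0.0996

(0.4981, -0.0996)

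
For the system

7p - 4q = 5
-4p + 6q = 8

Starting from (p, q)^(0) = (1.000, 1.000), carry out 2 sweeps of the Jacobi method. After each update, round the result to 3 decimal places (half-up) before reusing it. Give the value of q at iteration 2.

2.191

Iteration 1:
  p = (5 - (-4)·1.000) / (7) = 1.286
  q = (8 - (-4)·1.000) / (6) = 2.000
Iteration 2:
  p = (5 - (-4)·2.000) / (7) = 1.857
  q = (8 - (-4)·1.286) / (6) = 2.191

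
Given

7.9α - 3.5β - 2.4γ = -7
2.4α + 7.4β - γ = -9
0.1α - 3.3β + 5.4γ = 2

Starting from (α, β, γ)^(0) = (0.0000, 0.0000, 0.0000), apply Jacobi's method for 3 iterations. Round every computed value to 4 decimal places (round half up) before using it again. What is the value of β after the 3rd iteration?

Iteration 1:
  α = (-7 - (-3.5)·0.0000 - (-2.4)·0.0000) / (7.9) = -0.8861
  β = (-9 - (2.4)·0.0000 - (-1)·0.0000) / (7.4) = -1.2162
  γ = (2 - (0.1)·0.0000 - (-3.3)·0.0000) / (5.4) = 0.3704
Iteration 2:
  α = (-7 - (-3.5)·-1.2162 - (-2.4)·0.3704) / (7.9) = -1.3124
  β = (-9 - (2.4)·-0.8861 - (-1)·0.3704) / (7.4) = -0.8788
  γ = (2 - (0.1)·-0.8861 - (-3.3)·-1.2162) / (5.4) = -0.3565
Iteration 3:
  α = (-7 - (-3.5)·-0.8788 - (-2.4)·-0.3565) / (7.9) = -1.3837
  β = (-9 - (2.4)·-1.3124 - (-1)·-0.3565) / (7.4) = -0.8387
  γ = (2 - (0.1)·-1.3124 - (-3.3)·-0.8788) / (5.4) = -0.1424

-0.8387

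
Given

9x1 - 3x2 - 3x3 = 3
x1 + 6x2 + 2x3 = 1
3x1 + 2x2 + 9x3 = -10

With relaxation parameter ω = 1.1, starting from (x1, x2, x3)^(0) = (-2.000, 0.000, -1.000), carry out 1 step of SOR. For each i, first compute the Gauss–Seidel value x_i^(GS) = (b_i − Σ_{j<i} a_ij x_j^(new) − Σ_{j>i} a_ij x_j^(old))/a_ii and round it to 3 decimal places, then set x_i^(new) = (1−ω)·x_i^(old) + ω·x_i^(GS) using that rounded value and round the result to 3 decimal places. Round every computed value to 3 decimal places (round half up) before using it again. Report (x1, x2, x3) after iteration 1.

(0.200, 0.514, -1.321)

Iteration 1:
  x1: GS value = (3 - (-3)·0.000 - (-3)·-1.000) / (9) = 0.000;  x1 ← (1−ω)·-2.000 + ω·0.000 = 0.200
  x2: GS value = (1 - (1)·0.200 - (2)·-1.000) / (6) = 0.467;  x2 ← (1−ω)·0.000 + ω·0.467 = 0.514
  x3: GS value = (-10 - (3)·0.200 - (2)·0.514) / (9) = -1.292;  x3 ← (1−ω)·-1.000 + ω·-1.292 = -1.321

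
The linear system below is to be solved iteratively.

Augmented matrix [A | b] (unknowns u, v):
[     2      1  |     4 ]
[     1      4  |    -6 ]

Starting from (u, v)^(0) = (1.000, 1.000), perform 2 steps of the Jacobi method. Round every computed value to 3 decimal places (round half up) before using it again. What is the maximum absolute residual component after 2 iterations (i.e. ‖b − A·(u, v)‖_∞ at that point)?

1.375

Iteration 1:
  u = (4 - (1)·1.000) / (2) = 1.500
  v = (-6 - (1)·1.000) / (4) = -1.750
Iteration 2:
  u = (4 - (1)·-1.750) / (2) = 2.875
  v = (-6 - (1)·1.500) / (4) = -1.875
Residual b − A·x = (0.125, -1.375); ∞-norm = 1.375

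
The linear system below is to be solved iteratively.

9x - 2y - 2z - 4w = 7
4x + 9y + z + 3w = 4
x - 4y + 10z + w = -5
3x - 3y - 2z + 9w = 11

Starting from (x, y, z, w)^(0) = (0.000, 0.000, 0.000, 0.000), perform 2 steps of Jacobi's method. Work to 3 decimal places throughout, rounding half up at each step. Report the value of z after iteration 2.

Iteration 1:
  x = (7 - (-2)·0.000 - (-2)·0.000 - (-4)·0.000) / (9) = 0.778
  y = (4 - (4)·0.000 - (1)·0.000 - (3)·0.000) / (9) = 0.444
  z = (-5 - (1)·0.000 - (-4)·0.000 - (1)·0.000) / (10) = -0.500
  w = (11 - (3)·0.000 - (-3)·0.000 - (-2)·0.000) / (9) = 1.222
Iteration 2:
  x = (7 - (-2)·0.444 - (-2)·-0.500 - (-4)·1.222) / (9) = 1.308
  y = (4 - (4)·0.778 - (1)·-0.500 - (3)·1.222) / (9) = -0.253
  z = (-5 - (1)·0.778 - (-4)·0.444 - (1)·1.222) / (10) = -0.522
  w = (11 - (3)·0.778 - (-3)·0.444 - (-2)·-0.500) / (9) = 1.000

-0.522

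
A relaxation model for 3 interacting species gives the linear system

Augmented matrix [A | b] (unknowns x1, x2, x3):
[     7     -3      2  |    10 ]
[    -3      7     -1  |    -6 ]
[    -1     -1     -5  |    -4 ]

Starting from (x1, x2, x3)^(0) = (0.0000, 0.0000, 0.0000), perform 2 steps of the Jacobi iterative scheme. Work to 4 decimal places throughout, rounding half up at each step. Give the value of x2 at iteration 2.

-0.1306

Iteration 1:
  x1 = (10 - (-3)·0.0000 - (2)·0.0000) / (7) = 1.4286
  x2 = (-6 - (-3)·0.0000 - (-1)·0.0000) / (7) = -0.8571
  x3 = (-4 - (-1)·0.0000 - (-1)·0.0000) / (-5) = 0.8000
Iteration 2:
  x1 = (10 - (-3)·-0.8571 - (2)·0.8000) / (7) = 0.8327
  x2 = (-6 - (-3)·1.4286 - (-1)·0.8000) / (7) = -0.1306
  x3 = (-4 - (-1)·1.4286 - (-1)·-0.8571) / (-5) = 0.6857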